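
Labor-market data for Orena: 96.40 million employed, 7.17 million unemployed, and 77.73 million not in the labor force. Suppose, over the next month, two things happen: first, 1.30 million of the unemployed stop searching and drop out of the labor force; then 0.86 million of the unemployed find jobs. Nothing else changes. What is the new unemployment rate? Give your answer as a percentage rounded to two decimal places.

Initially, labor force = 96.40 + 7.17 = 103.57 million, so u = 7.17/103.57 = 6.92%.
After the first change, unemployed and labor force both fall by 1.30 → E = 96.40, U = 5.87, labor force = 102.27 million.
After the second change, unemployed falls and employed rises by 0.86; labor force unchanged → E = 97.26, U = 5.01, labor force = 102.27 million.
New unemployment rate = 5.01 / 102.27 = 4.90%.

New unemployment rate ≈ 4.90%.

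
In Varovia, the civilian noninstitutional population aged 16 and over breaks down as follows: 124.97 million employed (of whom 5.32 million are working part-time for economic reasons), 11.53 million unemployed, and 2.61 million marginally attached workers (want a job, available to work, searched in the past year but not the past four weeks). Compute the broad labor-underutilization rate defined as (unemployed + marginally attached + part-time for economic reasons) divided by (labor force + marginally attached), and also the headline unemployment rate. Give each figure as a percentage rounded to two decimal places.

Labor force = 124.97 + 11.53 = 136.50 million.
Numerator = 11.53 + 2.61 + 5.32 = 19.46 million.
Denominator = 136.50 + 2.61 = 139.11 million.
Broad rate = 19.46 / 139.11 = 13.99%.
Headline unemployment rate = 11.53 / 136.50 = 8.45%.

Broad underutilization rate ≈ 13.99%; headline unemployment rate ≈ 8.45%.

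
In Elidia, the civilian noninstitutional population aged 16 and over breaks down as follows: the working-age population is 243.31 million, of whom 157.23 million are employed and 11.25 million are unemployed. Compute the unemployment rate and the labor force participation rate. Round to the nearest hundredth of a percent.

Unemployment rate ≈ 6.68%; labor force participation rate ≈ 69.24%.

Labor force = employed + unemployed = 157.23 + 11.25 = 168.48 million.
Unemployment rate = 11.25 / 168.48 = 6.68%.
Labor force participation rate = 168.48 / 243.31 = 69.24%.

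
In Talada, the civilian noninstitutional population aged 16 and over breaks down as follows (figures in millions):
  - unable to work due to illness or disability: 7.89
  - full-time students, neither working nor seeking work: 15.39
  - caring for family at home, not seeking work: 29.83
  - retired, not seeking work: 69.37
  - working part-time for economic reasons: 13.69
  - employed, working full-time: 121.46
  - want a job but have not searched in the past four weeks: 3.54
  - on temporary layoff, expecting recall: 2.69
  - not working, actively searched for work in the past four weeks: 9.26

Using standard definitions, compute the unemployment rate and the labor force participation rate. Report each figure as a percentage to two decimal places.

Employed = 13.69 + 121.46 = 135.15 million (anyone who worked, including part-time for economic reasons, counts as employed).
Unemployed = 2.69 + 9.26 = 11.95 million (jobless and actively searching, or on temporary layoff).
Labor force = 135.15 + 11.95 = 147.10 million.
Not in labor force = 7.89 + 15.39 + 29.83 + 69.37 + 3.54 = 126.02 million (those not working and not actively searching are outside the labor force — including those who want a job but have given up searching).
Civilian working-age population = 147.10 + 126.02 = 273.12 million.
Unemployment rate = 11.95 / 147.10 = 8.12%.
Labor force participation rate = 147.10 / 273.12 = 53.86%.

Unemployment rate ≈ 8.12%; labor force participation rate ≈ 53.86%.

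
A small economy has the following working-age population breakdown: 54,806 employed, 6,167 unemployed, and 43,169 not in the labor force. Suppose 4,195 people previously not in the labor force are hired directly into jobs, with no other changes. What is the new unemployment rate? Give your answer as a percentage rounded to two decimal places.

New unemployment rate ≈ 9.46%.

Initially, labor force = 54,806 + 6,167 = 60,973, so u = 6,167/60,973 = 10.11%.
After the change, employed and labor force both rise by 4,195; unemployed unchanged → E = 59,001, U = 6,167, labor force = 65,168.
New unemployment rate = 6,167 / 65,168 = 9.46%.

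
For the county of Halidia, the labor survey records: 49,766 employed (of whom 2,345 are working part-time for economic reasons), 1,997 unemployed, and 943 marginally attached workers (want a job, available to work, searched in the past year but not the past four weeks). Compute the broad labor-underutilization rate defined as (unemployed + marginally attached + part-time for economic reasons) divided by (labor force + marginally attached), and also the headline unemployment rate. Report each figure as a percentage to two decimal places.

Labor force = 49,766 + 1,997 = 51,763.
Numerator = 1,997 + 943 + 2,345 = 5,285.
Denominator = 51,763 + 943 = 52,706.
Broad rate = 5,285 / 52,706 = 10.03%.
Headline unemployment rate = 1,997 / 51,763 = 3.86%.

Broad underutilization rate ≈ 10.03%; headline unemployment rate ≈ 3.86%.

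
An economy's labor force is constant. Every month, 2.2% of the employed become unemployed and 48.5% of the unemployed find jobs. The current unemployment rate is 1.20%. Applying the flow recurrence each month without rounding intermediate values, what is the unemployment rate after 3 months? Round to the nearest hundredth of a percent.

Unemployment rate after three months ≈ 3.96%.

With a fixed labor force, u_{t+1} = u_t + s·(1−u_t) − f·u_t = u_t·(1−s−f) + s.
Here 1−s−f = 0.493 and s = 0.022.
u_1 = 0.012000 × 0.493 + 0.022 = 0.027916.
u_2 = 0.027916 × 0.493 + 0.022 = 0.035763.
u_3 = 0.035763 × 0.493 + 0.022 = 0.039631.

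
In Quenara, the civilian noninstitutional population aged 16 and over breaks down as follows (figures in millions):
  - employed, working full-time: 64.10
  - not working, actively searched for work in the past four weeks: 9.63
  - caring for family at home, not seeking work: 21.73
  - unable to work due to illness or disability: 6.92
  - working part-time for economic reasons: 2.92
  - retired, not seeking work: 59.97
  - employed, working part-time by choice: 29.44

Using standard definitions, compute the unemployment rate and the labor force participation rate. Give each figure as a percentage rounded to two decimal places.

Unemployment rate ≈ 9.08%; labor force participation rate ≈ 54.49%.

Employed = 64.10 + 2.92 + 29.44 = 96.46 million (anyone who worked, including part-time for economic reasons, counts as employed).
Unemployed = 9.63 million.
Labor force = 96.46 + 9.63 = 106.09 million.
Not in labor force = 21.73 + 6.92 + 59.97 = 88.62 million (those not working and not actively searching are outside the labor force).
Civilian working-age population = 106.09 + 88.62 = 194.71 million.
Unemployment rate = 9.63 / 106.09 = 9.08%.
Labor force participation rate = 106.09 / 194.71 = 54.49%.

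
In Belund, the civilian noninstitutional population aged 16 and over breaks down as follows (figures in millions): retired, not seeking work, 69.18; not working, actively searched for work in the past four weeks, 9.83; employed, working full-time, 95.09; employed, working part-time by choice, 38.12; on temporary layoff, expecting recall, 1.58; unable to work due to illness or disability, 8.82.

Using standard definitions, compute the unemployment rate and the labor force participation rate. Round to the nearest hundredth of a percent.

Employed = 95.09 + 38.12 = 133.21 million.
Unemployed = 9.83 + 1.58 = 11.41 million (jobless and actively searching, or on temporary layoff).
Labor force = 133.21 + 11.41 = 144.62 million.
Not in labor force = 69.18 + 8.82 = 78.00 million (those not working and not actively searching are outside the labor force).
Civilian working-age population = 144.62 + 78.00 = 222.62 million.
Unemployment rate = 11.41 / 144.62 = 7.89%.
Labor force participation rate = 144.62 / 222.62 = 64.96%.

Unemployment rate ≈ 7.89%; labor force participation rate ≈ 64.96%.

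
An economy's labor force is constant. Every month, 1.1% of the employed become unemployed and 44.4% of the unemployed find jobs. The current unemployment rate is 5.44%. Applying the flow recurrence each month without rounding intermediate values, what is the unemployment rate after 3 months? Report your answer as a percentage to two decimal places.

Unemployment rate after three months ≈ 2.91%.

With a fixed labor force, u_{t+1} = u_t + s·(1−u_t) − f·u_t = u_t·(1−s−f) + s.
Here 1−s−f = 0.545 and s = 0.011.
u_1 = 0.054400 × 0.545 + 0.011 = 0.040648.
u_2 = 0.040648 × 0.545 + 0.011 = 0.033153.
u_3 = 0.033153 × 0.545 + 0.011 = 0.029068.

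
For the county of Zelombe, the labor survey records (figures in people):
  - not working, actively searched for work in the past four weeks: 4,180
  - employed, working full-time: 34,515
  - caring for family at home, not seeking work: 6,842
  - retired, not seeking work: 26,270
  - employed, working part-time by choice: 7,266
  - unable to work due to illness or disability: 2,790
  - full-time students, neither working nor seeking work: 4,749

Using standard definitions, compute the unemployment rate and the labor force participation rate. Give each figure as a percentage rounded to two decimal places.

Unemployment rate ≈ 9.09%; labor force participation rate ≈ 53.07%.

Employed = 34,515 + 7,266 = 41,781.
Unemployed = 4,180.
Labor force = 41,781 + 4,180 = 45,961.
Not in labor force = 6,842 + 26,270 + 2,790 + 4,749 = 40,651 (those not working and not actively searching are outside the labor force).
Civilian working-age population = 45,961 + 40,651 = 86,612.
Unemployment rate = 4,180 / 45,961 = 9.09%.
Labor force participation rate = 45,961 / 86,612 = 53.07%.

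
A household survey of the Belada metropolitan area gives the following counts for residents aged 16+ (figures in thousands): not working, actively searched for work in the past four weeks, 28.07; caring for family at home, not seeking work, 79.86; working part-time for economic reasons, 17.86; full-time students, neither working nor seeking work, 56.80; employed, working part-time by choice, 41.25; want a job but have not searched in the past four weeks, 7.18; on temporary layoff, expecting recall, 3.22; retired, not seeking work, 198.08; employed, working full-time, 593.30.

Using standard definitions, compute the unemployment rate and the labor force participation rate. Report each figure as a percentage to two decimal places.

Employed = 17.86 + 41.25 + 593.30 = 652.41 thousand (anyone who worked, including part-time for economic reasons, counts as employed).
Unemployed = 28.07 + 3.22 = 31.29 thousand (jobless and actively searching, or on temporary layoff).
Labor force = 652.41 + 31.29 = 683.70 thousand.
Not in labor force = 79.86 + 56.80 + 7.18 + 198.08 = 341.92 thousand (those not working and not actively searching are outside the labor force — including those who want a job but have given up searching).
Civilian working-age population = 683.70 + 341.92 = 1,025.62 thousand.
Unemployment rate = 31.29 / 683.70 = 4.58%.
Labor force participation rate = 683.70 / 1,025.62 = 66.66%.

Unemployment rate ≈ 4.58%; labor force participation rate ≈ 66.66%.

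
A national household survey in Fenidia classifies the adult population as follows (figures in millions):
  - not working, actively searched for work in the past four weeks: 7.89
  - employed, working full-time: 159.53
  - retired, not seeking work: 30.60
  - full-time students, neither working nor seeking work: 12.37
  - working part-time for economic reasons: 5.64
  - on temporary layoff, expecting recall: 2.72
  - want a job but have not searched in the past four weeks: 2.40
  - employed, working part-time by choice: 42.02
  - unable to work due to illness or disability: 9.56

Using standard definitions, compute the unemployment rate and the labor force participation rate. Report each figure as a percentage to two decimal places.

Unemployment rate ≈ 4.87%; labor force participation rate ≈ 79.86%.

Employed = 159.53 + 5.64 + 42.02 = 207.19 million (anyone who worked, including part-time for economic reasons, counts as employed).
Unemployed = 7.89 + 2.72 = 10.61 million (jobless and actively searching, or on temporary layoff).
Labor force = 207.19 + 10.61 = 217.80 million.
Not in labor force = 30.60 + 12.37 + 2.40 + 9.56 = 54.93 million (those not working and not actively searching are outside the labor force — including those who want a job but have given up searching).
Civilian working-age population = 217.80 + 54.93 = 272.73 million.
Unemployment rate = 10.61 / 217.80 = 4.87%.
Labor force participation rate = 217.80 / 272.73 = 79.86%.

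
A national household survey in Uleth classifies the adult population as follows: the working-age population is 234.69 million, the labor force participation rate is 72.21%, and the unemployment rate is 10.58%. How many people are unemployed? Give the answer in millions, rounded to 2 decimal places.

About 17.93 million are unemployed.

Labor force = 0.7221 × 234.69 = 169.47 million.
Unemployed = 0.1058 × 169.47 ≈ 17.93 million.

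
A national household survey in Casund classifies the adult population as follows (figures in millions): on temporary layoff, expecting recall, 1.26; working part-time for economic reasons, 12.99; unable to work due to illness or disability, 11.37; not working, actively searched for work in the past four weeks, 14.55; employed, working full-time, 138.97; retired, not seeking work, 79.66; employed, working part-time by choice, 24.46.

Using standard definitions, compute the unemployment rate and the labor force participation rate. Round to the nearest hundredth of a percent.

Unemployment rate ≈ 8.22%; labor force participation rate ≈ 67.86%.

Employed = 12.99 + 138.97 + 24.46 = 176.42 million (anyone who worked, including part-time for economic reasons, counts as employed).
Unemployed = 1.26 + 14.55 = 15.81 million (jobless and actively searching, or on temporary layoff).
Labor force = 176.42 + 15.81 = 192.23 million.
Not in labor force = 11.37 + 79.66 = 91.03 million (those not working and not actively searching are outside the labor force).
Civilian working-age population = 192.23 + 91.03 = 283.26 million.
Unemployment rate = 15.81 / 192.23 = 8.22%.
Labor force participation rate = 192.23 / 283.26 = 67.86%.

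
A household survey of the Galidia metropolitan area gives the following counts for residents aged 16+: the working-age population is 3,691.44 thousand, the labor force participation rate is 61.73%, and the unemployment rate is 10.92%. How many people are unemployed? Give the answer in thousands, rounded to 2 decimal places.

Labor force = 0.6173 × 3,691.44 = 2,278.73 thousand.
Unemployed = 0.1092 × 2,278.73 ≈ 248.84 thousand.

About 248.84 thousand are unemployed.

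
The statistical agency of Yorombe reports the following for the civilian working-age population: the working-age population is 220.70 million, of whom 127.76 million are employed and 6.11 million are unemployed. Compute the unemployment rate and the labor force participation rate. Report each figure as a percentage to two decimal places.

Labor force = employed + unemployed = 127.76 + 6.11 = 133.87 million.
Unemployment rate = 6.11 / 133.87 = 4.56%.
Labor force participation rate = 133.87 / 220.70 = 60.66%.

Unemployment rate ≈ 4.56%; labor force participation rate ≈ 60.66%.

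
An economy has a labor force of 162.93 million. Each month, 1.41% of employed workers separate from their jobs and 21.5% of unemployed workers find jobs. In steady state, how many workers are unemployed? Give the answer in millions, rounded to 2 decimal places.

About 10.03 million are unemployed in steady state.

Steady-state unemployment rate u* = s/(s+f) = 1.41/(1.41+21.5) = 0.061545.
Unemployed = u* × labor force = 0.061545 × 162.93 ≈ 10.03 million.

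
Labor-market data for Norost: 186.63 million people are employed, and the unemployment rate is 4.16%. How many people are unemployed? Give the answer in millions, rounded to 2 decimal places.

About 8.10 million are unemployed.

Let U be the number unemployed. The labor force is E + U, and U/(E+U) = 0.0416.
So U = 0.0416 × 186.63 / (1 − 0.0416) = 7.7638 / 0.9584 ≈ 8.10 million.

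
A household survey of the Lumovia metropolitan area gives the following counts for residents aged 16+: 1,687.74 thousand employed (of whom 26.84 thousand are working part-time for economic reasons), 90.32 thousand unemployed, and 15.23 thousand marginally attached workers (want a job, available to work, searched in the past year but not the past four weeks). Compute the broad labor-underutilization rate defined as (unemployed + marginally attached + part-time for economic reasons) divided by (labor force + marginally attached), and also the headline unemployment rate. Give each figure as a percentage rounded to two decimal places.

Broad underutilization rate ≈ 7.38%; headline unemployment rate ≈ 5.08%.

Labor force = 1,687.74 + 90.32 = 1,778.06 thousand.
Numerator = 90.32 + 15.23 + 26.84 = 132.39 thousand.
Denominator = 1,778.06 + 15.23 = 1,793.29 thousand.
Broad rate = 132.39 / 1,793.29 = 7.38%.
Headline unemployment rate = 90.32 / 1,778.06 = 5.08%.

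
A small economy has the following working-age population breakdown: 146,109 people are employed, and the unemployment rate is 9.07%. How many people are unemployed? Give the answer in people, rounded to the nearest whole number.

Let U be the number unemployed. The labor force is E + U, and U/(E+U) = 0.0907.
So U = 0.0907 × 146,109 / (1 − 0.0907) = 13252.09 / 0.9093 ≈ 14,574.

About 14,574 are unemployed.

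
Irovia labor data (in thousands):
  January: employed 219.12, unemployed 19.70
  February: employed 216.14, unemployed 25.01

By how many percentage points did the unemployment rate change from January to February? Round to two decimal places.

The unemployment rate changed by +2.12 percentage points.

January: labor force = 219.12 + 19.70 = 238.82; u = 19.70/238.82 = 8.25%.
February: labor force = 216.14 + 25.01 = 241.15; u = 25.01/241.15 = 10.37%.
Change = 10.37% − 8.25% = +2.12 pp.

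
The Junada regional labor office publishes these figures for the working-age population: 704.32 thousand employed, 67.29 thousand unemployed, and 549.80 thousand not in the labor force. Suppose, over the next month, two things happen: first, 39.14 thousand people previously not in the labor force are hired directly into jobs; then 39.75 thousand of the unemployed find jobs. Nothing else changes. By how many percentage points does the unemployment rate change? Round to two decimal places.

Initially, labor force = 704.32 + 67.29 = 771.61 thousand, so u = 67.29/771.61 = 8.72%.
After the first change, employed and labor force both rise by 39.14; unemployed unchanged → E = 743.46, U = 67.29, labor force = 810.75 thousand.
After the second change, unemployed falls and employed rises by 39.75; labor force unchanged → E = 783.21, U = 27.54, labor force = 810.75 thousand.
New unemployment rate = 27.54 / 810.75 = 3.40%.
Change = 3.40% − 8.72% = −5.32 percentage points.

The unemployment rate changes by −5.32 percentage points.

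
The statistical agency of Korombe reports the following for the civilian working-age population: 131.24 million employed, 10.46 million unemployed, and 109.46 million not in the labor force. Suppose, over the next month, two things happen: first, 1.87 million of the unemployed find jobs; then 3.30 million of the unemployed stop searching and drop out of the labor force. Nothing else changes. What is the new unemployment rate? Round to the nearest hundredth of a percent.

Initially, labor force = 131.24 + 10.46 = 141.70 million, so u = 10.46/141.70 = 7.38%.
After the first change, unemployed falls and employed rises by 1.87; labor force unchanged → E = 133.11, U = 8.59, labor force = 141.70 million.
After the second change, unemployed and labor force both fall by 3.30 → E = 133.11, U = 5.29, labor force = 138.40 million.
New unemployment rate = 5.29 / 138.40 = 3.82%.

New unemployment rate ≈ 3.82%.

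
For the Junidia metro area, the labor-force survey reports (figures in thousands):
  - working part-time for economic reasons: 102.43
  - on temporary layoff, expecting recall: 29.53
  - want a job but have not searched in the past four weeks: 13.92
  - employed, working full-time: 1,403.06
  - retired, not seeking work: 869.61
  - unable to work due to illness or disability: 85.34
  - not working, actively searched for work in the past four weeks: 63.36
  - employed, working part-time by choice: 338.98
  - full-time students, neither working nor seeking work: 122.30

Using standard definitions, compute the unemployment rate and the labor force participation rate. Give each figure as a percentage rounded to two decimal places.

Employed = 102.43 + 1,403.06 + 338.98 = 1,844.47 thousand (anyone who worked, including part-time for economic reasons, counts as employed).
Unemployed = 29.53 + 63.36 = 92.89 thousand (jobless and actively searching, or on temporary layoff).
Labor force = 1,844.47 + 92.89 = 1,937.36 thousand.
Not in labor force = 13.92 + 869.61 + 85.34 + 122.30 = 1,091.17 thousand (those not working and not actively searching are outside the labor force — including those who want a job but have given up searching).
Civilian working-age population = 1,937.36 + 1,091.17 = 3,028.53 thousand.
Unemployment rate = 92.89 / 1,937.36 = 4.79%.
Labor force participation rate = 1,937.36 / 3,028.53 = 63.97%.

Unemployment rate ≈ 4.79%; labor force participation rate ≈ 63.97%.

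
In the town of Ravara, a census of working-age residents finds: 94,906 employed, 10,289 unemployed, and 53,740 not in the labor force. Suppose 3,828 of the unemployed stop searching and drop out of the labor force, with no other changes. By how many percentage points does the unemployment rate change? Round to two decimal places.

The unemployment rate changes by −3.41 percentage points.

Initially, labor force = 94,906 + 10,289 = 105,195, so u = 10,289/105,195 = 9.78%.
After the change, unemployed and labor force both fall by 3,828 → E = 94,906, U = 6,461, labor force = 101,367.
New unemployment rate = 6,461 / 101,367 = 6.37%.
Change = 6.37% − 9.78% = −3.41 percentage points.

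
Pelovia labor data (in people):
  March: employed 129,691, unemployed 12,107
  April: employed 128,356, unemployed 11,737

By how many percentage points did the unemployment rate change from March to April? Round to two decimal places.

March: labor force = 129,691 + 12,107 = 141,798; u = 12,107/141,798 = 8.54%.
April: labor force = 128,356 + 11,737 = 140,093; u = 11,737/140,093 = 8.38%.
Change = 8.38% − 8.54% = −0.16 pp.

The unemployment rate changed by −0.16 percentage points.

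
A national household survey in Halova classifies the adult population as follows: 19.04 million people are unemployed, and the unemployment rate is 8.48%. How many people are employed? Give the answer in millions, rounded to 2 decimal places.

Labor force = U / u = 19.04 / 0.0848 ≈ 224.53 million.
Employed = labor force − unemployed = 224.53 − 19.04 = 205.49 million.

About 205.49 million are employed.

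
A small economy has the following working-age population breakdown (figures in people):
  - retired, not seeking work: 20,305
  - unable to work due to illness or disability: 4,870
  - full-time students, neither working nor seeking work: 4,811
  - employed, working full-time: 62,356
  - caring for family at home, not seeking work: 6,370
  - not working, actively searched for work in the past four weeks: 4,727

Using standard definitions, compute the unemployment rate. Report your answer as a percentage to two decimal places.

Unemployment rate ≈ 7.05%.

Employed = 62,356.
Unemployed = 4,727.
Labor force = 62,356 + 4,727 = 67,083.
Unemployment rate = 4,727 / 67,083 = 7.05%.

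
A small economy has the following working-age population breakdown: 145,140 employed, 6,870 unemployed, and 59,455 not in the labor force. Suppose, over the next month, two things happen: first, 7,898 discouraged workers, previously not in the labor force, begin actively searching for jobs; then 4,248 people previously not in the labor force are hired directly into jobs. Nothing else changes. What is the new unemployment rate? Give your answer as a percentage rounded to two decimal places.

New unemployment rate ≈ 9.00%.

Initially, labor force = 145,140 + 6,870 = 152,010, so u = 6,870/152,010 = 4.52%.
After the first change, unemployed and labor force both rise by 7,898 → E = 145,140, U = 14,768, labor force = 159,908.
After the second change, employed and labor force both rise by 4,248; unemployed unchanged → E = 149,388, U = 14,768, labor force = 164,156.
New unemployment rate = 14,768 / 164,156 = 9.00%.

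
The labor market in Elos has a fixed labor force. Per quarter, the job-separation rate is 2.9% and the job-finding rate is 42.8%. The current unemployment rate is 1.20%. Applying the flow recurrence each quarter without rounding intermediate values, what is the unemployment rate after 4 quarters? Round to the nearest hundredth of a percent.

With a fixed labor force, u_{t+1} = u_t + s·(1−u_t) − f·u_t = u_t·(1−s−f) + s.
Here 1−s−f = 0.543 and s = 0.029.
u_1 = 0.012000 × 0.543 + 0.029 = 0.035516.
u_2 = 0.035516 × 0.543 + 0.029 = 0.048285.
u_3 = 0.048285 × 0.543 + 0.029 = 0.055219.
u_4 = 0.055219 × 0.543 + 0.029 = 0.058984.

Unemployment rate after four quarters ≈ 5.90%.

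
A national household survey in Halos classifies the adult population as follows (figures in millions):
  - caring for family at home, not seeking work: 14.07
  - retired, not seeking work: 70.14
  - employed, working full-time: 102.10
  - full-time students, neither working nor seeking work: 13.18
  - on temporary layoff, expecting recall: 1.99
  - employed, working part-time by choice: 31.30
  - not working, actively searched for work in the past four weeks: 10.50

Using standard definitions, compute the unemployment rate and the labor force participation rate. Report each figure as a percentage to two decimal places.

Employed = 102.10 + 31.30 = 133.40 million.
Unemployed = 1.99 + 10.50 = 12.49 million (jobless and actively searching, or on temporary layoff).
Labor force = 133.40 + 12.49 = 145.89 million.
Not in labor force = 14.07 + 70.14 + 13.18 = 97.39 million (those not working and not actively searching are outside the labor force).
Civilian working-age population = 145.89 + 97.39 = 243.28 million.
Unemployment rate = 12.49 / 145.89 = 8.56%.
Labor force participation rate = 145.89 / 243.28 = 59.97%.

Unemployment rate ≈ 8.56%; labor force participation rate ≈ 59.97%.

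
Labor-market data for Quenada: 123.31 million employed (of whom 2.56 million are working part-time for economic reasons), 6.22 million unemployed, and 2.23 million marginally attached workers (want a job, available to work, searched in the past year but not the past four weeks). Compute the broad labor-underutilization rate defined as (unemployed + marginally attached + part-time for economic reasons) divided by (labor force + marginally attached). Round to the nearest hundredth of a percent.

Labor force = 123.31 + 6.22 = 129.53 million.
Numerator = 6.22 + 2.23 + 2.56 = 11.01 million.
Denominator = 129.53 + 2.23 = 131.76 million.
Broad rate = 11.01 / 131.76 = 8.36%.

Broad underutilization rate ≈ 8.36%.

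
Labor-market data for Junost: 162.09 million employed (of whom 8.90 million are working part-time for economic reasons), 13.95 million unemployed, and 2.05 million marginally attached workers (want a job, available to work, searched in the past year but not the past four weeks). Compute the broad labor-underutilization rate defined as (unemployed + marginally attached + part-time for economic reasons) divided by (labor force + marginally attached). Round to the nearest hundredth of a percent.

Broad underutilization rate ≈ 13.98%.

Labor force = 162.09 + 13.95 = 176.04 million.
Numerator = 13.95 + 2.05 + 8.90 = 24.90 million.
Denominator = 176.04 + 2.05 = 178.09 million.
Broad rate = 24.90 / 178.09 = 13.98%.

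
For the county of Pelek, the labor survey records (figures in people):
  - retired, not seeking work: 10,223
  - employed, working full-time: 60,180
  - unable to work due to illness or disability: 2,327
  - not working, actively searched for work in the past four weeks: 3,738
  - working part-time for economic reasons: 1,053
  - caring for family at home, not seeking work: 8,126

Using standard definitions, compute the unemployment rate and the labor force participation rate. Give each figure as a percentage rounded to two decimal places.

Unemployment rate ≈ 5.75%; labor force participation rate ≈ 75.86%.

Employed = 60,180 + 1,053 = 61,233 (anyone who worked, including part-time for economic reasons, counts as employed).
Unemployed = 3,738.
Labor force = 61,233 + 3,738 = 64,971.
Not in labor force = 10,223 + 2,327 + 8,126 = 20,676 (those not working and not actively searching are outside the labor force).
Civilian working-age population = 64,971 + 20,676 = 85,647.
Unemployment rate = 3,738 / 64,971 = 5.75%.
Labor force participation rate = 64,971 / 85,647 = 75.86%.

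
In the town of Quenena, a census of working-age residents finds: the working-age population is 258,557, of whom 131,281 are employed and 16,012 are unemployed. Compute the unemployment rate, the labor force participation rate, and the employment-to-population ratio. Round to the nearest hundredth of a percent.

Unemployment rate ≈ 10.87%; labor force participation rate ≈ 56.97%; employment-population ratio ≈ 50.77%.

Labor force = employed + unemployed = 131,281 + 16,012 = 147,293.
Unemployment rate = 16,012 / 147,293 = 10.87%.
Labor force participation rate = 147,293 / 258,557 = 56.97%.
Employment-population ratio = 131,281 / 258,557 = 50.77%.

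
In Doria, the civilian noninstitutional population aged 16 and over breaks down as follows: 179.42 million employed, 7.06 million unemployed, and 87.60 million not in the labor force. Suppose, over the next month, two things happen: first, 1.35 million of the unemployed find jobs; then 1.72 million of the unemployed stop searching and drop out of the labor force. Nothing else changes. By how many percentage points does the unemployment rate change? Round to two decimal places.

Initially, labor force = 179.42 + 7.06 = 186.48 million, so u = 7.06/186.48 = 3.79%.
After the first change, unemployed falls and employed rises by 1.35; labor force unchanged → E = 180.77, U = 5.71, labor force = 186.48 million.
After the second change, unemployed and labor force both fall by 1.72 → E = 180.77, U = 3.99, labor force = 184.76 million.
New unemployment rate = 3.99 / 184.76 = 2.16%.
Change = 2.16% − 3.79% = −1.63 percentage points.

The unemployment rate changes by −1.63 percentage points.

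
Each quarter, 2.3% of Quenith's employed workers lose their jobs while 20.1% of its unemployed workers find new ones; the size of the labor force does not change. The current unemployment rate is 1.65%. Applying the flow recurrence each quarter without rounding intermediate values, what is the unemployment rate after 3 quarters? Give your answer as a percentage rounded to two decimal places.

Unemployment rate after three quarters ≈ 6.24%.

With a fixed labor force, u_{t+1} = u_t + s·(1−u_t) − f·u_t = u_t·(1−s−f) + s.
Here 1−s−f = 0.776 and s = 0.023.
u_1 = 0.016500 × 0.776 + 0.023 = 0.035804.
u_2 = 0.035804 × 0.776 + 0.023 = 0.050784.
u_3 = 0.050784 × 0.776 + 0.023 = 0.062408.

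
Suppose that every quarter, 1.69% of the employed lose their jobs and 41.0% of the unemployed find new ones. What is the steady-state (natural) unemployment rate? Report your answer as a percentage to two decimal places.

At steady state the flows balance: s·E = f·U, so U/(E+U) = s/(s+f).
u* = 1.69 / (1.69 + 41.0) = 1.69 / 42.69 = 3.96%.

Steady-state unemployment rate ≈ 3.96%.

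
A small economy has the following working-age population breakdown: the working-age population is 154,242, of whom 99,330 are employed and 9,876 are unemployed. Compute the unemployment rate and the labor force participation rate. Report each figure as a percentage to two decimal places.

Unemployment rate ≈ 9.04%; labor force participation rate ≈ 70.80%.

Labor force = employed + unemployed = 99,330 + 9,876 = 109,206.
Unemployment rate = 9,876 / 109,206 = 9.04%.
Labor force participation rate = 109,206 / 154,242 = 70.80%.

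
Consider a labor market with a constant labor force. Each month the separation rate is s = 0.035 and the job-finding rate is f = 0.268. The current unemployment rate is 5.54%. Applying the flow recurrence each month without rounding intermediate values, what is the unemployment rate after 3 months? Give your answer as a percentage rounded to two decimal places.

Unemployment rate after three months ≈ 9.52%.

With a fixed labor force, u_{t+1} = u_t + s·(1−u_t) − f·u_t = u_t·(1−s−f) + s.
Here 1−s−f = 0.697 and s = 0.035.
u_1 = 0.055400 × 0.697 + 0.035 = 0.073614.
u_2 = 0.073614 × 0.697 + 0.035 = 0.086309.
u_3 = 0.086309 × 0.697 + 0.035 = 0.095157.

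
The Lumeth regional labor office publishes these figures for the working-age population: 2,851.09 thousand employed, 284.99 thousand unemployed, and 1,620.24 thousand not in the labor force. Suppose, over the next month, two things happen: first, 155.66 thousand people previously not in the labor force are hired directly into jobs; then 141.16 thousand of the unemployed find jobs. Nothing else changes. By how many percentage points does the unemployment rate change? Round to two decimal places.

Initially, labor force = 2,851.09 + 284.99 = 3,136.08 thousand, so u = 284.99/3,136.08 = 9.09%.
After the first change, employed and labor force both rise by 155.66; unemployed unchanged → E = 3,006.75, U = 284.99, labor force = 3,291.74 thousand.
After the second change, unemployed falls and employed rises by 141.16; labor force unchanged → E = 3,147.91, U = 143.83, labor force = 3,291.74 thousand.
New unemployment rate = 143.83 / 3,291.74 = 4.37%.
Change = 4.37% − 9.09% = −4.72 percentage points.

The unemployment rate changes by −4.72 percentage points.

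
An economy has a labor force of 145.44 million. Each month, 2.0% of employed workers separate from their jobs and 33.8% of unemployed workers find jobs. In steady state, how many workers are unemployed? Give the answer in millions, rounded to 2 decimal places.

About 8.13 million are unemployed in steady state.

Steady-state unemployment rate u* = s/(s+f) = 2.0/(2.0+33.8) = 0.055866.
Unemployed = u* × labor force = 0.055866 × 145.44 ≈ 8.13 million.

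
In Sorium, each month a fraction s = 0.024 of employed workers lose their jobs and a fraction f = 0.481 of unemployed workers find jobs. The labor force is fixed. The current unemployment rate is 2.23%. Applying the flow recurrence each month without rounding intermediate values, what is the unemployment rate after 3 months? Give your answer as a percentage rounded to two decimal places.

Unemployment rate after three months ≈ 4.45%.

With a fixed labor force, u_{t+1} = u_t + s·(1−u_t) − f·u_t = u_t·(1−s−f) + s.
Here 1−s−f = 0.495 and s = 0.024.
u_1 = 0.022300 × 0.495 + 0.024 = 0.035039.
u_2 = 0.035039 × 0.495 + 0.024 = 0.041344.
u_3 = 0.041344 × 0.495 + 0.024 = 0.044465.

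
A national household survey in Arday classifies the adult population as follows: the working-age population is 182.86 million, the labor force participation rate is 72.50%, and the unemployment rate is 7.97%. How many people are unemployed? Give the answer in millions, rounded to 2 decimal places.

Labor force = 0.7250 × 182.86 = 132.57 million.
Unemployed = 0.0797 × 132.57 ≈ 10.57 million.

About 10.57 million are unemployed.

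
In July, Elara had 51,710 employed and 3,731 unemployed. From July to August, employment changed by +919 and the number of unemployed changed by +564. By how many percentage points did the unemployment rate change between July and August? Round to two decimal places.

July: labor force = 51,710 + 3,731 = 55,441; u = 3,731/55,441 = 6.73%.
August: labor force = 52,629 + 4,295 = 56,924; u = 4,295/56,924 = 7.55%.
Change = 7.55% − 6.73% = +0.82 pp.

The unemployment rate changed by +0.82 percentage points.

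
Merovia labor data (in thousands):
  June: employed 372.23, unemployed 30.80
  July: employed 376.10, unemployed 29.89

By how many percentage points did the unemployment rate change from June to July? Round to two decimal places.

The unemployment rate changed by −0.28 percentage points.

June: labor force = 372.23 + 30.80 = 403.03; u = 30.80/403.03 = 7.64%.
July: labor force = 376.10 + 29.89 = 405.99; u = 29.89/405.99 = 7.36%.
Change = 7.36% − 7.64% = −0.28 pp.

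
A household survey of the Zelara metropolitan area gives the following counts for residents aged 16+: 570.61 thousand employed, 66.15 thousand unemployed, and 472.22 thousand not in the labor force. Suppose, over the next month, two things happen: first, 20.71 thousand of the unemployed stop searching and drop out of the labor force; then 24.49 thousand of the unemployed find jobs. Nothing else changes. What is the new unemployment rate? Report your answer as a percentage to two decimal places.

Initially, labor force = 570.61 + 66.15 = 636.76 thousand, so u = 66.15/636.76 = 10.39%.
After the first change, unemployed and labor force both fall by 20.71 → E = 570.61, U = 45.44, labor force = 616.05 thousand.
After the second change, unemployed falls and employed rises by 24.49; labor force unchanged → E = 595.10, U = 20.95, labor force = 616.05 thousand.
New unemployment rate = 20.95 / 616.05 = 3.40%.

New unemployment rate ≈ 3.40%.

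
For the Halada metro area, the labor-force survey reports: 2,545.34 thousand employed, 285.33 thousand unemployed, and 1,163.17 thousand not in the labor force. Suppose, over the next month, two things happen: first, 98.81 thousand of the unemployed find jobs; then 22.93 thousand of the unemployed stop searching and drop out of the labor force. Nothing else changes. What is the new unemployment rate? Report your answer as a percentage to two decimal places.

Initially, labor force = 2,545.34 + 285.33 = 2,830.67 thousand, so u = 285.33/2,830.67 = 10.08%.
After the first change, unemployed falls and employed rises by 98.81; labor force unchanged → E = 2,644.15, U = 186.52, labor force = 2,830.67 thousand.
After the second change, unemployed and labor force both fall by 22.93 → E = 2,644.15, U = 163.59, labor force = 2,807.74 thousand.
New unemployment rate = 163.59 / 2,807.74 = 5.83%.

New unemployment rate ≈ 5.83%.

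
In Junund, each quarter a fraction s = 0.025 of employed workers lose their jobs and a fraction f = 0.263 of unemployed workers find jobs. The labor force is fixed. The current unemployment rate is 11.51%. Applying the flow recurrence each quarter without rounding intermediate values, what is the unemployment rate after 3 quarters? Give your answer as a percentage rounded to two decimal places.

Unemployment rate after three quarters ≈ 9.70%.

With a fixed labor force, u_{t+1} = u_t + s·(1−u_t) − f·u_t = u_t·(1−s−f) + s.
Here 1−s−f = 0.712 and s = 0.025.
u_1 = 0.115100 × 0.712 + 0.025 = 0.106951.
u_2 = 0.106951 × 0.712 + 0.025 = 0.101149.
u_3 = 0.101149 × 0.712 + 0.025 = 0.097018.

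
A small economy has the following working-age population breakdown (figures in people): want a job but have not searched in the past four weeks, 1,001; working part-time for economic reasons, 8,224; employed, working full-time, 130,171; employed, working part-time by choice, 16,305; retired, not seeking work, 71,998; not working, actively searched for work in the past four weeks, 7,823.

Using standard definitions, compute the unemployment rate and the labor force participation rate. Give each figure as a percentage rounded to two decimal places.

Employed = 8,224 + 130,171 + 16,305 = 154,700 (anyone who worked, including part-time for economic reasons, counts as employed).
Unemployed = 7,823.
Labor force = 154,700 + 7,823 = 162,523.
Not in labor force = 1,001 + 71,998 = 72,999 (those not working and not actively searching are outside the labor force — including those who want a job but have given up searching).
Civilian working-age population = 162,523 + 72,999 = 235,522.
Unemployment rate = 7,823 / 162,523 = 4.81%.
Labor force participation rate = 162,523 / 235,522 = 69.01%.

Unemployment rate ≈ 4.81%; labor force participation rate ≈ 69.01%.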